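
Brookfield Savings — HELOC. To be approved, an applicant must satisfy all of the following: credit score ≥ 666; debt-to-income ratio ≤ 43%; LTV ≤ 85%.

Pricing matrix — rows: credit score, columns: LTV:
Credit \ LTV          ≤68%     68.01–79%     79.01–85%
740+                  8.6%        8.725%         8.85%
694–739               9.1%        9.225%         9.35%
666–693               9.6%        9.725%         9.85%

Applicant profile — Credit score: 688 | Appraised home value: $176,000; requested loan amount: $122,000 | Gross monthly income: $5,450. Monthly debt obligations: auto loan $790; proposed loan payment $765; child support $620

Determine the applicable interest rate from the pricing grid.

Credit score 688 ≥ 666; Total monthly debts = (790 + 765 + 620) = 2,175. DTI: 2,175 ÷ 5,450 = 39.9%, within the 43% cap
Loan-to-value = 122,000/176,000 = 69.3% — pass (85% max)
Row: 688 falls in 666–693. Column: 69.3% falls in 68.01–79%. Rate = 9.725%.

9.725%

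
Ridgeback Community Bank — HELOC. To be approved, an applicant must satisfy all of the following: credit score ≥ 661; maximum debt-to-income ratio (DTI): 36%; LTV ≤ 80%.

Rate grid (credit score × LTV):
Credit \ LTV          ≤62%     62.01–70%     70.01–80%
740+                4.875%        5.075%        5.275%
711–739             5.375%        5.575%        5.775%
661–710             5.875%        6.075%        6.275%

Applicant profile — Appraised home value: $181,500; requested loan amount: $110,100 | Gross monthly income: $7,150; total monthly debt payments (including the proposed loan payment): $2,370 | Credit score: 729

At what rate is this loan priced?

Credit score 729 ≥ 661; Debt-to-income = 2,370/7,150 = 33.1% — meets 36% limit
LTV: 110,100 ÷ 181,500 = 60.7%, within 80% cap
Credit 729 → row 711–739; LTV 60.7% → column ≤62%. Grid cell → 5.375%.

5.375%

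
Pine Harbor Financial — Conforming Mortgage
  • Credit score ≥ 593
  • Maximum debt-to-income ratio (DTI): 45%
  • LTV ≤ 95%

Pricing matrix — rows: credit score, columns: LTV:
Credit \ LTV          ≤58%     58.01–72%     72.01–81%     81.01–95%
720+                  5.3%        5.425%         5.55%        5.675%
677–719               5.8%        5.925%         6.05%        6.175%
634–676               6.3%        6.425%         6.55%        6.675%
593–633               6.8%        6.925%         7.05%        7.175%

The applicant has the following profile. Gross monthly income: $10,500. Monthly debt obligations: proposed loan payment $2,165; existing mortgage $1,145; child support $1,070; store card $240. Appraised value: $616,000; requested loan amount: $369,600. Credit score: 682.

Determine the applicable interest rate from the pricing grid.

Credit score 682 ≥ 593; Total monthly debts = (2,165 + 1,145 + 1,070 + 240) = 4,620. DTI: 4,620 ÷ 10,500 = 44%, within the 45% cap
LTV: 369,600 ÷ 616,000 = 60%, within 95% cap
Score 682 is in the 677–719 band; LTV 60% is in the 58.01–72% band → 5.925%.

5.925%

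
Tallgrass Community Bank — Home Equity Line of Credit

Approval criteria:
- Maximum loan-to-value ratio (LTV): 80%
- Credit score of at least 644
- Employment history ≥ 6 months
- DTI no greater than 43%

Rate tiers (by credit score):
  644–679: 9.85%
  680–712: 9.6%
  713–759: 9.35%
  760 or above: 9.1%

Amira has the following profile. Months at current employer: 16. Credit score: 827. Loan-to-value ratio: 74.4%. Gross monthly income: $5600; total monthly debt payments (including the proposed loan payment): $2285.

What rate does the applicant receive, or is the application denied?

Credit score 827 ≥ 644 (meets minimum)
Employment 16 ≥ 6 months
Debt-to-income = 2,285/5,600 = 40.8% — meets 43% limit
LTV 74.4% — within 80%
All requirements met. Score 827 falls in the 760 or above tier → 9.1%.

Approved at 9.1%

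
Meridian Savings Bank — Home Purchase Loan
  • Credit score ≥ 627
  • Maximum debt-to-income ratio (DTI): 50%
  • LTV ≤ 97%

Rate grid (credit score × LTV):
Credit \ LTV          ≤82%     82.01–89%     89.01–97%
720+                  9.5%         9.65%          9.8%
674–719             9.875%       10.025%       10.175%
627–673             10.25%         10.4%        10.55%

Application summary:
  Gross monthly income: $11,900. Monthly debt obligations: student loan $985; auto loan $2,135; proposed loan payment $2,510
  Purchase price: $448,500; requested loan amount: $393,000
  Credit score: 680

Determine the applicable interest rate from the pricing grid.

Credit score 680 ≥ 627; Total monthly debts = (985 + 2,135 + 2,510) = 5,630. DTI = 5,630/11,900 = 47.3% ≤ 50%
Loan-to-value = 393,000/448,500 = 87.6% — pass (97% max)
Credit 680 → row 674–719; LTV 87.6% → column 82.01–89%. Grid cell → 10.025%.

10.025%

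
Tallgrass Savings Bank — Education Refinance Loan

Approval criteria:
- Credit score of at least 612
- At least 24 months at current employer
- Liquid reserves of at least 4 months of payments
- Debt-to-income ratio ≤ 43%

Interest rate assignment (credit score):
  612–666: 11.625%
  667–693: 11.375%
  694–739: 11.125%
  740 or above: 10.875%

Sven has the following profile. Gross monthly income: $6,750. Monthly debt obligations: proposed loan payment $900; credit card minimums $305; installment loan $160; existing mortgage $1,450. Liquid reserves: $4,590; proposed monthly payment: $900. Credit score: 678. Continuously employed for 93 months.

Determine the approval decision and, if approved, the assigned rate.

Approved at 11.375%

Credit score 678 ≥ 612 (meets minimum)
Liquid reserves cover 4,590/900 = 5.1 months — ≥ 4 required
Employment 93 ≥ 24 months
Total monthly debts = (900 + 305 + 160 + 1,450) = 2,815. Debt-to-income = 2,815/6,750 = 41.7% — meets 43% limit
All requirements met. Score 678 falls in the 667–693 tier → 11.375%.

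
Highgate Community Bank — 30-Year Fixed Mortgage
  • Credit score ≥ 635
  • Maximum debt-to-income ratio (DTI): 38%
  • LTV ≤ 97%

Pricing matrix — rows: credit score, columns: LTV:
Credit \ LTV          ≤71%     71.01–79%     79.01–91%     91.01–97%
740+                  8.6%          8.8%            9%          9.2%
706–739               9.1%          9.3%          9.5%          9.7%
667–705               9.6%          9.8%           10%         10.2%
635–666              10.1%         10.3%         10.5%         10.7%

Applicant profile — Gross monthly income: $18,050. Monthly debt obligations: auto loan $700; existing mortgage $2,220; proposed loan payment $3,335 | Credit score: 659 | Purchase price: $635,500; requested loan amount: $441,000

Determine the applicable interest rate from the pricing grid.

Credit score 659 ≥ 635; Total monthly debts = (700 + 2,220 + 3,335) = 6,255. DTI: 6,255 ÷ 18,050 = 34.7%, within the 38% cap
LTV: 441,000 ÷ 635,500 = 69.4%, within 97% cap
Credit 659 → row 635–666; LTV 69.4% → column ≤71%. Grid cell → 10.1%.

10.1%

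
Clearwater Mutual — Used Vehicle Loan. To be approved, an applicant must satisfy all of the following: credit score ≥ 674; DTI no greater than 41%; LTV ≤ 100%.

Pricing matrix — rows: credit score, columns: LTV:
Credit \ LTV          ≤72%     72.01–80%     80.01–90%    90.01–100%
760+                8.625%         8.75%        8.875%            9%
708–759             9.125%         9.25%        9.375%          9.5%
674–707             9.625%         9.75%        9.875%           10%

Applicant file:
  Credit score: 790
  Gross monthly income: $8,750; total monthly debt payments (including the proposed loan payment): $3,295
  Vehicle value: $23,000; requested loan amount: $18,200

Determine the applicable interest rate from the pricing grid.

8.75%

Credit score 790 ≥ 674; DTI: 3,295 ÷ 8,750 = 37.7%, within the 41% cap
Loan-to-value = 18,200/23,000 = 79.1% — pass (100% max)
Row: 790 falls in 760+. Column: 79.1% falls in 72.01–80%. Rate = 8.75%.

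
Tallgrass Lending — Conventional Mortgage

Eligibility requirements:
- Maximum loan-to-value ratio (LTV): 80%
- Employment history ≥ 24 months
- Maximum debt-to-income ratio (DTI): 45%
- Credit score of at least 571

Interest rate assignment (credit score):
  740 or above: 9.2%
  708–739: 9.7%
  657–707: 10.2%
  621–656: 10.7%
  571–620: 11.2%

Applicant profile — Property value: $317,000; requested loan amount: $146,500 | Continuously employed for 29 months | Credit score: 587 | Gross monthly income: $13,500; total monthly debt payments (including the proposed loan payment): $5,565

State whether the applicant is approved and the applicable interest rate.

Approved at 11.2%

Credit score 587 ≥ 571 (meets minimum)
Employment 29 ≥ 24 months
Debt-to-income = 5,565/13,500 = 41.2% — meets 45% limit
LTV = 146,500/317,000 = 46.2% ≤ 80%
All requirements met. Score 587 falls in the 571–620 tier → 11.2%.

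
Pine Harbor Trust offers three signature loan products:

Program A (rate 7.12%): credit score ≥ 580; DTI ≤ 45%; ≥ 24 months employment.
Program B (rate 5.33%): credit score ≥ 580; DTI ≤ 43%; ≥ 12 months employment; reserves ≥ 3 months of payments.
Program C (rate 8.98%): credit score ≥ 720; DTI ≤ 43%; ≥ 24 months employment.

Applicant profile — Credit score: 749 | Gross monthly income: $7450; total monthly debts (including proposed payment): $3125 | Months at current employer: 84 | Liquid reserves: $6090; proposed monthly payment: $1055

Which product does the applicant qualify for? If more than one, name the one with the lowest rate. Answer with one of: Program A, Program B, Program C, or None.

DTI = 3,125/7,450 = 41.9%.
Reserves = 6,090/1,055 = 5.8 months.
Program A: score 749 ≥ 580; DTI 41.9% ≤ 45%; employment 84 ≥ 24 mo → qualifies.
Program B: score 749 ≥ 580; DTI 41.9% ≤ 43%; employment 84 ≥ 12 mo; reserves 5.8 ≥ 3 mo → qualifies.
Program C: score 749 ≥ 720; DTI 41.9% ≤ 43%; employment 84 ≥ 24 mo → qualifies.
Qualifying: Program A, Program B, Program C. Lowest rate is 5.33% → Program B.

Program B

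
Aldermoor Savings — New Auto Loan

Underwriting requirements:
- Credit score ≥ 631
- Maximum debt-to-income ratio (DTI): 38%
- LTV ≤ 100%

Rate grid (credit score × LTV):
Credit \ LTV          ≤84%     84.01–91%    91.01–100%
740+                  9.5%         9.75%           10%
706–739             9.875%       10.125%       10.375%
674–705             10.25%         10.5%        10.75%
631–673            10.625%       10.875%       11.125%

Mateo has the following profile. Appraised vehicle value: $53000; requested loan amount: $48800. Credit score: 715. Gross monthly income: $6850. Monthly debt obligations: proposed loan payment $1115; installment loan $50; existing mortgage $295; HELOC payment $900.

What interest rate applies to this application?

Credit score 715 ≥ 631; Total monthly debts = (1,115 + 50 + 295 + 900) = 2,360. Debt-to-income = 2,360/6,850 = 34.5% — meets 38% limit
LTV: 48,800 ÷ 53,000 = 92.1%, within 100% cap
Score 715 is in the 706–739 band; LTV 92.1% is in the 91.01–100% band → 10.375%.

10.375%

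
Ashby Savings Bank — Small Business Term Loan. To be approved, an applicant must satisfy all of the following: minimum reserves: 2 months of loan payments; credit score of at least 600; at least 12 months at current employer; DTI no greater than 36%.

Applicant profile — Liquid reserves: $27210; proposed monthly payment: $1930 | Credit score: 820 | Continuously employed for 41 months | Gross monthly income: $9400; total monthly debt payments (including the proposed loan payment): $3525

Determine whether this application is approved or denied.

Liquid reserves cover 27,210/1,930 = 14.1 months — ≥ 2 required
Credit score 820 ≥ 600 (meets)
Employment 41 ≥ 12 months
Debt-to-income = 3,525/9,400 = 37.5% — over 36% limit
Fails on DTI.

Denied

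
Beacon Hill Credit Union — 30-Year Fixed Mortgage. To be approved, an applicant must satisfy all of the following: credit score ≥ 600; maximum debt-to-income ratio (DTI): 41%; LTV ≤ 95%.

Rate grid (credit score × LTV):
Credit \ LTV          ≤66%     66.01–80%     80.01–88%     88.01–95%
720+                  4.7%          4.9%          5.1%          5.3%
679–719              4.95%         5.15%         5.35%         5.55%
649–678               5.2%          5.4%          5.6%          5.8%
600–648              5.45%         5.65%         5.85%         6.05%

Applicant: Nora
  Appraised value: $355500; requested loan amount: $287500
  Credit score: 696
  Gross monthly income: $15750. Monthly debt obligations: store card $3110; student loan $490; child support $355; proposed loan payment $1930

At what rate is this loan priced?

5.35%

Credit score 696 ≥ 600; Total monthly debts = (3,110 + 490 + 355 + 1,930) = 5,885. DTI: 5,885 ÷ 15,750 = 37.4%, within the 41% cap
LTV: 287,500 ÷ 355,500 = 80.9%, within 95% cap
Credit 696 → row 679–719; LTV 80.9% → column 80.01–88%. Grid cell → 5.35%.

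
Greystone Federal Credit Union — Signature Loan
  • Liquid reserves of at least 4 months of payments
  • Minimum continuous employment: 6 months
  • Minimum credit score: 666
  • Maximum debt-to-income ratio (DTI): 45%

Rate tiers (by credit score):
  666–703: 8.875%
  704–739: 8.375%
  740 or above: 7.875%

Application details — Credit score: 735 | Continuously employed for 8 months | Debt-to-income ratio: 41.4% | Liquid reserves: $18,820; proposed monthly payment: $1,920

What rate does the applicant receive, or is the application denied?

Credit score 735 ≥ 666 (meets minimum)
Employment 8 ≥ 6 months
Liquid reserves cover 18,820/1,920 = 9.8 months — ≥ 4 required
Debt-to-income 41.4% vs 45% cap — pass
All requirements met. Score 735 falls in the 704–739 tier → 8.375%.

Approved at 8.375%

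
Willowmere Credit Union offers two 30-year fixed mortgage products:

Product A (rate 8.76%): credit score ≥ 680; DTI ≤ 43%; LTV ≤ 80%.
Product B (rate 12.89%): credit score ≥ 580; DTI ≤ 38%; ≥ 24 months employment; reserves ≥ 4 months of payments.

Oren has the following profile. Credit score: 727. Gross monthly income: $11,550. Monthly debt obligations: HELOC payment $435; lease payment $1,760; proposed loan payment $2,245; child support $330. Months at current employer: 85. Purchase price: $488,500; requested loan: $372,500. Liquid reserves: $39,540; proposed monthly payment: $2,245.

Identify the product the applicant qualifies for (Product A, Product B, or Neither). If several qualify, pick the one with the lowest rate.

Product A

Total debts = (435 + 1,760 + 2,245 + 330) = 4,770; DTI = 4,770/11,550 = 41.3%.
LTV = 372,500/488,500 = 76.3%.
Reserves = 39,540/2,245 = 17.6 months.
Product A: score 727 ≥ 680; DTI 41.3% ≤ 43%; LTV 76.3% ≤ 80% → qualifies.
Product B: score 727 ≥ 580; DTI 41.3% > 38%; employment 85 ≥ 24 mo; reserves 17.6 ≥ 4 mo → does not qualify.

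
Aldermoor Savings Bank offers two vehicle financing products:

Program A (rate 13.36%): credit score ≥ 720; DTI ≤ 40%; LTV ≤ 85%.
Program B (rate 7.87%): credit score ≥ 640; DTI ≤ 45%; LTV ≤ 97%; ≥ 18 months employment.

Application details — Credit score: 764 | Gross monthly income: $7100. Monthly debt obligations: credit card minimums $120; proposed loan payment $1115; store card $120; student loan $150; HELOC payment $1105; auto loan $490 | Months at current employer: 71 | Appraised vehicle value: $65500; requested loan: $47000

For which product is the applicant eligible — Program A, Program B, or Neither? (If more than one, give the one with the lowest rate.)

Total debts = (120 + 1,115 + 120 + 150 + 1,105 + 490) = 3,100; DTI = 3,100/7,100 = 43.7%.
LTV = 47,000/65,500 = 71.8%.
Program A: score 764 ≥ 720; DTI 43.7% > 40%; LTV 71.8% ≤ 85% → does not qualify.
Program B: score 764 ≥ 640; DTI 43.7% ≤ 45%; LTV 71.8% ≤ 97%; employment 71 ≥ 18 mo → qualifies.

Program B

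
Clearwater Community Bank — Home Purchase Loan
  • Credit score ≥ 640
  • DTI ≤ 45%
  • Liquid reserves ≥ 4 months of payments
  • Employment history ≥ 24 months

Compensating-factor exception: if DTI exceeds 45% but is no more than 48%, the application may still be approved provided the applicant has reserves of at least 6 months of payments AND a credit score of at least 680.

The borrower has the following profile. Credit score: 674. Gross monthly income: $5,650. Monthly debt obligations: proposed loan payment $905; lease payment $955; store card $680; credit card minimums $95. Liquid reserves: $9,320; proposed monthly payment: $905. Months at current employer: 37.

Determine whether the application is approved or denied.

Credit score 674 ≥ 640 (meets base)
Total debts = (905 + 955 + 680 + 95) = 2,635. DTI = 2,635/5,650 = 46.6% > 45% — standard DTI limit exceeded.
Liquid reserves cover 9,320/905 = 10.3 months — ≥ 4 required
Employment 37 ≥ 24 months
DTI 46.6% is within the 45%–48% exception band; checking compensating factors.
Override check — reserves: 10.3 mo (ok); score: 674 (below 680).
Compensating-factor requirement not fully met.

Denied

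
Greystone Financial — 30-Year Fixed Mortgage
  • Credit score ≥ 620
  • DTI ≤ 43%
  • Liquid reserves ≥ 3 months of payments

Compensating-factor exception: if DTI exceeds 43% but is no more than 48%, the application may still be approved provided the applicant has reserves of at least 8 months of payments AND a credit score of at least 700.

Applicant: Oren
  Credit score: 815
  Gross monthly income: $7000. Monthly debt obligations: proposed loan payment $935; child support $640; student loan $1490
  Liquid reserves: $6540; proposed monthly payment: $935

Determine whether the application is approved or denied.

Credit score 815 ≥ 620 (meets base)
Total debts = (935 + 640 + 1,490) = 3,065. DTI: 3,065 ÷ 7,000 = 43.8%, over the 43% base limit.
Reserves: 6,540 ÷ 935 = 7.0 months (meets 3-month minimum)
DTI 43.8% is within the 43%–48% exception band; checking compensating factors.
Reserves 7.0 < 8 months; credit score 815 ≥ 700.
Override conditions not both satisfied; exception does not apply.

Denied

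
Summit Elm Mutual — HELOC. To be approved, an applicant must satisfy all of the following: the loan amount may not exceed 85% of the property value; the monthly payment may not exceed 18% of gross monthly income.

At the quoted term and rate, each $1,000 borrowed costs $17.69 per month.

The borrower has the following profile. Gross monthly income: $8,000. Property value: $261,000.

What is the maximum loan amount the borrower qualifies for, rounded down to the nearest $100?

Payment cap: 18% × $8,000 = $1,440/month.
At $17.69 per $1,000, that supports 1,440/17.69 × 1,000 ≈ $81,401 → $81,400.
LTV cap: 85% × $261,000 = $221,850 → $221,800.
Binding constraint: payment-to-income.

$81,400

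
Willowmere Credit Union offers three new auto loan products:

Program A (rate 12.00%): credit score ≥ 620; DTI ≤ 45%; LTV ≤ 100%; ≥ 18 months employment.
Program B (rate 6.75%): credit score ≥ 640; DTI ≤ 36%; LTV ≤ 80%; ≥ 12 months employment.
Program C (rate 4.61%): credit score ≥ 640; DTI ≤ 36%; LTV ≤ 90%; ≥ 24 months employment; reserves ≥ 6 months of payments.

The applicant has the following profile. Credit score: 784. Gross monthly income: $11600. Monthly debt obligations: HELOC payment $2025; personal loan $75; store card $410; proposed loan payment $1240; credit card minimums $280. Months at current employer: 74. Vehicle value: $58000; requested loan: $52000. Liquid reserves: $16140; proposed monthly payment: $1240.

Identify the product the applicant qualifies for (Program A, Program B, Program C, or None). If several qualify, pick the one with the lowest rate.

Program C

Total debts = (2,025 + 75 + 410 + 1,240 + 280) = 4,030; DTI = 4,030/11,600 = 34.7%.
LTV = 52,000/58,000 = 89.7%.
Reserves = 16,140/1,240 = 13.0 months.
Program A: score 784 ≥ 620; DTI 34.7% ≤ 45%; LTV 89.7% ≤ 100%; employment 74 ≥ 18 mo → qualifies.
Program B: score 784 ≥ 640; DTI 34.7% ≤ 36%; LTV 89.7% > 80%; employment 74 ≥ 12 mo → does not qualify.
Program C: score 784 ≥ 640; DTI 34.7% ≤ 36%; LTV 89.7% ≤ 90%; employment 74 ≥ 24 mo; reserves 13.0 ≥ 6 mo → qualifies.
Qualifying: Program A, Program C. Lowest rate is 4.61% → Program C.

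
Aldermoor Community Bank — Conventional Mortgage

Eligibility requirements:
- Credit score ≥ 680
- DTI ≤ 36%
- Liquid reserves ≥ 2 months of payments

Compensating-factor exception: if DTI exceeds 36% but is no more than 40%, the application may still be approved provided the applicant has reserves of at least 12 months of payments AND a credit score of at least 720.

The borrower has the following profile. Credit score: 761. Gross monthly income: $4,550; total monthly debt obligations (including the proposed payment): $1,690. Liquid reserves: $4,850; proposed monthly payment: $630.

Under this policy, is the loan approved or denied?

Credit score 761 ≥ 680 (meets base)
DTI: 1,690 ÷ 4,550 = 37.1%, over the 36% base limit.
Liquid reserves cover 4,850/630 = 7.7 months — ≥ 2 required
DTI 37.1% is within the 36%–40% exception band; checking compensating factors.
Override check — reserves: 7.7 mo (short of 12); score: 761 (ok).
Compensating-factor requirement not fully met.

Denied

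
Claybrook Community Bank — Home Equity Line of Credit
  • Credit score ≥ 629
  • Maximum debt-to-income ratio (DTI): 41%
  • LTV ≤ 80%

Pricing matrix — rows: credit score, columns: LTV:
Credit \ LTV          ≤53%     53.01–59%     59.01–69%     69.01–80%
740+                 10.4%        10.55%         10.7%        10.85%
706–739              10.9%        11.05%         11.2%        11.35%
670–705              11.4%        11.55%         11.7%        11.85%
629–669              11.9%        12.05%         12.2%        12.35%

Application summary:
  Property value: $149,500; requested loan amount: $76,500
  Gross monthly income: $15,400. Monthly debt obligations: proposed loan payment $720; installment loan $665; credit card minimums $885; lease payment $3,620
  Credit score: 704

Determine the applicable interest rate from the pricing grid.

11.4%

Credit score 704 ≥ 629; Total monthly debts = (720 + 665 + 885 + 3,620) = 5,890. DTI: 5,890 ÷ 15,400 = 38.2%, within the 41% cap
LTV = 76,500/149,500 = 51.2% ≤ 80%
Score 704 is in the 670–705 band; LTV 51.2% is in the ≤53% band → 11.4%.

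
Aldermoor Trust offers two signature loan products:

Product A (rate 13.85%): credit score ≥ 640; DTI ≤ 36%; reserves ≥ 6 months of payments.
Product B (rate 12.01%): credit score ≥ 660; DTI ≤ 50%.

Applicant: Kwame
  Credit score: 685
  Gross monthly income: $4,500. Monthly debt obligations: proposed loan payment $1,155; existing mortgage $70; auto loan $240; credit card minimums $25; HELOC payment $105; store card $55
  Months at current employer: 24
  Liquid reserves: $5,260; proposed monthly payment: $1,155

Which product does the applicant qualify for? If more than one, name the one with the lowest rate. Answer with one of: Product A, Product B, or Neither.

Total debts = (1,155 + 70 + 240 + 25 + 105 + 55) = 1,650; DTI = 1,650/4,500 = 36.7%.
Reserves = 5,260/1,155 = 4.6 months.
Product A: score 685 ≥ 640; DTI 36.7% > 36%; reserves 4.6 < 6 mo → does not qualify.
Product B: score 685 ≥ 660; DTI 36.7% ≤ 50% → qualifies.

Product B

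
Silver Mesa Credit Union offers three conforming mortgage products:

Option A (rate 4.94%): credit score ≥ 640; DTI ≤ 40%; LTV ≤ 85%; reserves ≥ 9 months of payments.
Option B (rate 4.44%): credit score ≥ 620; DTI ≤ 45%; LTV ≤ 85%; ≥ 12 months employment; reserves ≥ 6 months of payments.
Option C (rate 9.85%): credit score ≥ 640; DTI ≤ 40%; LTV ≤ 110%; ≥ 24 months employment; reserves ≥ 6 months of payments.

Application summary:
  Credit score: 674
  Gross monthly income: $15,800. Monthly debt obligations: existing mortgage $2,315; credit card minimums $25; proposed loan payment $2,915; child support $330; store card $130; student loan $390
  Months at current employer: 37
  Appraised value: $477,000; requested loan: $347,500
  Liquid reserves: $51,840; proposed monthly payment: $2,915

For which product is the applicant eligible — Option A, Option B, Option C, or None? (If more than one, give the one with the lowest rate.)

Total debts = (2,315 + 25 + 2,915 + 330 + 130 + 390) = 6,105; DTI = 6,105/15,800 = 38.6%.
LTV = 347,500/477,000 = 72.9%.
Reserves = 51,840/2,915 = 17.8 months.
Option A: score 674 ≥ 640; DTI 38.6% ≤ 40%; LTV 72.9% ≤ 85%; reserves 17.8 ≥ 9 mo → qualifies.
Option B: score 674 ≥ 620; DTI 38.6% ≤ 45%; LTV 72.9% ≤ 85%; employment 37 ≥ 12 mo; reserves 17.8 ≥ 6 mo → qualifies.
Option C: score 674 ≥ 640; DTI 38.6% ≤ 40%; LTV 72.9% ≤ 110%; employment 37 ≥ 24 mo; reserves 17.8 ≥ 6 mo → qualifies.
Qualifying: Option A, Option B, Option C. Lowest rate is 4.44% → Option B.

Option B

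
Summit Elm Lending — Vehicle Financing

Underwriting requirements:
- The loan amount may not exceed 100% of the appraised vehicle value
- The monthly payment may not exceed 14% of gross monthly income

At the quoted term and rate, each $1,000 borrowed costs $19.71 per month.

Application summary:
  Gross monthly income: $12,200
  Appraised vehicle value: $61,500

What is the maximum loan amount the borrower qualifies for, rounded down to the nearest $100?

$61,500

Payment cap: 14% × $12,200 = $1,708/month.
At $19.71 per $1,000, that supports 1,708/19.71 × 1,000 ≈ $86,656 → $86,600.
LTV cap: 100% × $61,500 = $61,500 → $61,500.
Binding constraint: loan-to-value.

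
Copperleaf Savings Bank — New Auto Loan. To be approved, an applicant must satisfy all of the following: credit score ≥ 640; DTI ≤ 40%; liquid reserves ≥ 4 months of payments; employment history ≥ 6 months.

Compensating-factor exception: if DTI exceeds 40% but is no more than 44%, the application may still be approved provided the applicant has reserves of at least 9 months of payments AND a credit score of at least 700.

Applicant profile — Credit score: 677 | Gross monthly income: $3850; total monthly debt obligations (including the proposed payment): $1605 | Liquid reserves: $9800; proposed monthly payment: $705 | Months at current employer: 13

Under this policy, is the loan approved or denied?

Denied

Credit score 677 ≥ 640 (meets base)
DTI = 1,605/3,850 = 41.7% > 40% — standard DTI limit exceeded.
Reserves: 9,800 ÷ 705 = 13.9 months (meets 4-month minimum)
Employment 13 ≥ 6 months
41.7% falls in the override range (40%–44%), so the compensating-factor test applies.
Reserves 13.9 ≥ 9 months; credit score 677 < 700.
Compensating-factor requirement not fully met.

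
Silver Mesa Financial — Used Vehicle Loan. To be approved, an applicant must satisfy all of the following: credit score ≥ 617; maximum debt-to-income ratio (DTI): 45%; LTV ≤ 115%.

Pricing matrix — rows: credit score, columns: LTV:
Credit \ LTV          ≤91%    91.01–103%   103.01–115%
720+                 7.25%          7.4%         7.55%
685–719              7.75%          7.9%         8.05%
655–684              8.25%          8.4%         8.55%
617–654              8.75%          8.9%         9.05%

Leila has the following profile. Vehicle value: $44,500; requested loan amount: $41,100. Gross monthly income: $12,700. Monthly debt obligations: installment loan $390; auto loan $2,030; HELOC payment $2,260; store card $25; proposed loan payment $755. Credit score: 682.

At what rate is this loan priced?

8.4%

Credit score 682 ≥ 617; Total monthly debts = (390 + 2,030 + 2,260 + 25 + 755) = 5,460. DTI: 5,460 ÷ 12,700 = 43%, within the 45% cap
LTV = 41,100/44,500 = 92.4% ≤ 115%
Row: 682 falls in 655–684. Column: 92.4% falls in 91.01–103%. Rate = 8.4%.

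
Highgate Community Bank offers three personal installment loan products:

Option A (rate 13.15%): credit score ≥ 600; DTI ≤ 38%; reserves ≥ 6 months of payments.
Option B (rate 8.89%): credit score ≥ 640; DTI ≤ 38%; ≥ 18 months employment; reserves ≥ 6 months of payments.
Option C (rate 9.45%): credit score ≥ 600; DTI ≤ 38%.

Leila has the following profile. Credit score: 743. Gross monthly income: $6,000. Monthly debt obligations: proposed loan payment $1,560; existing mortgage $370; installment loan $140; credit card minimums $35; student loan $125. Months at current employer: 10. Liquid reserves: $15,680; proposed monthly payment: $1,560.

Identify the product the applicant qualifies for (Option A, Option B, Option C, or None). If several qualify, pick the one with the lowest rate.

Total debts = (1,560 + 370 + 140 + 35 + 125) = 2,230; DTI = 2,230/6,000 = 37.2%.
Reserves = 15,680/1,560 = 10.1 months.
Option A: score 743 ≥ 600; DTI 37.2% ≤ 38%; reserves 10.1 ≥ 6 mo → qualifies.
Option B: score 743 ≥ 640; DTI 37.2% ≤ 38%; employment 10 < 18 mo; reserves 10.1 ≥ 6 mo → does not qualify.
Option C: score 743 ≥ 600; DTI 37.2% ≤ 38% → qualifies.
Qualifying: Option A, Option C. Lowest rate is 9.45% → Option C.

Option C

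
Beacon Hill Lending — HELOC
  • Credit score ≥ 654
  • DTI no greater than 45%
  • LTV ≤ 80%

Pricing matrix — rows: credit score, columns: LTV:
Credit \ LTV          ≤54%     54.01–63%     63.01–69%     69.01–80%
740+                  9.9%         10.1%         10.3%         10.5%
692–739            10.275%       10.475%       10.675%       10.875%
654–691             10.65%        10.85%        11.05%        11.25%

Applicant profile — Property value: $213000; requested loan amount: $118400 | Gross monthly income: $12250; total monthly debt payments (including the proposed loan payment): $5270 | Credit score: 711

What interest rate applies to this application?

10.475%

Credit score 711 ≥ 654; Debt-to-income = 5,270/12,250 = 43% — meets 45% limit
LTV: 118,400 ÷ 213,000 = 55.6%, within 80% cap
Row: 711 falls in 692–739. Column: 55.6% falls in 54.01–63%. Rate = 10.475%.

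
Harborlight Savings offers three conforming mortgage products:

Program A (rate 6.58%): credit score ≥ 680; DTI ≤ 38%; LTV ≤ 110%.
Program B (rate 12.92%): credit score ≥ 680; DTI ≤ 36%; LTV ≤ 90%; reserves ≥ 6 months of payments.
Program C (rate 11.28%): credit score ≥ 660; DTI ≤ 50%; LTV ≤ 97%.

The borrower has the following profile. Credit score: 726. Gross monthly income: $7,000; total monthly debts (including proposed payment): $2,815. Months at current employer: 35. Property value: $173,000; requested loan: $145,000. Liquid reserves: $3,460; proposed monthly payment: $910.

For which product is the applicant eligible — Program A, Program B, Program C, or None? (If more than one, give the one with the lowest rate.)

DTI = 2,815/7,000 = 40.2%.
LTV = 145,000/173,000 = 83.8%.
Reserves = 3,460/910 = 3.8 months.
Program A: score 726 ≥ 680; DTI 40.2% > 38%; LTV 83.8% ≤ 110% → does not qualify.
Program B: score 726 ≥ 680; DTI 40.2% > 36%; LTV 83.8% ≤ 90%; reserves 3.8 < 6 mo → does not qualify.
Program C: score 726 ≥ 660; DTI 40.2% ≤ 50%; LTV 83.8% ≤ 97% → qualifies.

Program C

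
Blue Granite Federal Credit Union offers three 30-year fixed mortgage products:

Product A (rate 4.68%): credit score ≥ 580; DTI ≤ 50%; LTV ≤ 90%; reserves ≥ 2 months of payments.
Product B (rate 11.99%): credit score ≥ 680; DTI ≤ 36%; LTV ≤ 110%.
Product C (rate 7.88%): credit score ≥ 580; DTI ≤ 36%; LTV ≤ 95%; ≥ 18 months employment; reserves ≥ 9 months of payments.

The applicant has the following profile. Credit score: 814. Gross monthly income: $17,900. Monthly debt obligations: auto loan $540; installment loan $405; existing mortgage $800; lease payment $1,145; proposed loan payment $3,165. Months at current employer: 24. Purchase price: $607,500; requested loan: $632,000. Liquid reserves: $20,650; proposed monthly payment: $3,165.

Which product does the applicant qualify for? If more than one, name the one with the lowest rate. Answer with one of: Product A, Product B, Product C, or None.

Product B

Total debts = (540 + 405 + 800 + 1,145 + 3,165) = 6,055; DTI = 6,055/17,900 = 33.8%.
LTV = 632,000/607,500 = 104%.
Reserves = 20,650/3,165 = 6.5 months.
Product A: score 814 ≥ 580; DTI 33.8% ≤ 50%; LTV 104% > 90%; reserves 6.5 ≥ 2 mo → does not qualify.
Product B: score 814 ≥ 680; DTI 33.8% ≤ 36%; LTV 104% ≤ 110% → qualifies.
Product C: score 814 ≥ 580; DTI 33.8% ≤ 36%; LTV 104% > 95%; employment 24 ≥ 18 mo; reserves 6.5 < 9 mo → does not qualify.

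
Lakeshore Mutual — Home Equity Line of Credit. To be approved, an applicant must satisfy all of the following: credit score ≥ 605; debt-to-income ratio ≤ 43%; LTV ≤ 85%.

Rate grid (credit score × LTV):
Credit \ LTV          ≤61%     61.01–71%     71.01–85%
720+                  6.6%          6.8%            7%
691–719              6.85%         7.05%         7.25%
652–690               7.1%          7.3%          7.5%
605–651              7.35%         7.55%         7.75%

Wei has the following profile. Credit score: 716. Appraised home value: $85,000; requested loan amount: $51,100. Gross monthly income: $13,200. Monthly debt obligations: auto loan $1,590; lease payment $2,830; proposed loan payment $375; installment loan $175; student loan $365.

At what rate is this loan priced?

Credit score 716 ≥ 605; Total monthly debts = (1,590 + 2,830 + 375 + 175 + 365) = 5,335. DTI: 5,335 ÷ 13,200 = 40.4%, within the 43% cap
Loan-to-value = 51,100/85,000 = 60.1% — pass (85% max)
Row: 716 falls in 691–719. Column: 60.1% falls in ≤61%. Rate = 6.85%.

6.85%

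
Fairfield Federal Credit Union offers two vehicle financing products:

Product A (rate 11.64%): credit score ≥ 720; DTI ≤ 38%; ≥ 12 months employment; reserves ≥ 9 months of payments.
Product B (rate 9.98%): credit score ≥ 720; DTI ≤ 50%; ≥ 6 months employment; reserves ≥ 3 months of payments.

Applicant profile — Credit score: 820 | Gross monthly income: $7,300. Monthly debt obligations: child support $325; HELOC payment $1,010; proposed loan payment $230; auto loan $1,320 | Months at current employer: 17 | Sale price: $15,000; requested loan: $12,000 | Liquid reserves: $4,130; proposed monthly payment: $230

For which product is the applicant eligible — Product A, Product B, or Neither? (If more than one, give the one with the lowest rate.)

Product B

Total debts = (325 + 1,010 + 230 + 1,320) = 2,885; DTI = 2,885/7,300 = 39.5%.
LTV = 12,000/15,000 = 80%.
Reserves = 4,130/230 = 18.0 months.
Product A: score 820 ≥ 720; DTI 39.5% > 38%; employment 17 ≥ 12 mo; reserves 18.0 ≥ 9 mo → does not qualify.
Product B: score 820 ≥ 720; DTI 39.5% ≤ 50%; employment 17 ≥ 6 mo; reserves 18.0 ≥ 3 mo → qualifies.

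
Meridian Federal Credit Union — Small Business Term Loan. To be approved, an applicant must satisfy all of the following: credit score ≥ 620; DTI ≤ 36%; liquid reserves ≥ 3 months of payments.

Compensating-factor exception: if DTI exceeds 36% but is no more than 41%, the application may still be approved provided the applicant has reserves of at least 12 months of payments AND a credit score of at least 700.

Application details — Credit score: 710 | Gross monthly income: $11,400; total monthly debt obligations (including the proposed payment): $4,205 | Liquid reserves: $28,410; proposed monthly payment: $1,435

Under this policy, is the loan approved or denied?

Approved

Credit score 710 ≥ 620 (meets base)
DTI = 4,205/11,400 = 36.9% > 36% — standard DTI limit exceeded.
Reserves: 28,410 ÷ 1,435 = 19.8 months (meets 3-month minimum)
DTI 36.9% is within the 36%–41% exception band; checking compensating factors.
Reserves 19.8 ≥ 12 months; credit score 710 ≥ 700.
Both compensating conditions met → exception applies.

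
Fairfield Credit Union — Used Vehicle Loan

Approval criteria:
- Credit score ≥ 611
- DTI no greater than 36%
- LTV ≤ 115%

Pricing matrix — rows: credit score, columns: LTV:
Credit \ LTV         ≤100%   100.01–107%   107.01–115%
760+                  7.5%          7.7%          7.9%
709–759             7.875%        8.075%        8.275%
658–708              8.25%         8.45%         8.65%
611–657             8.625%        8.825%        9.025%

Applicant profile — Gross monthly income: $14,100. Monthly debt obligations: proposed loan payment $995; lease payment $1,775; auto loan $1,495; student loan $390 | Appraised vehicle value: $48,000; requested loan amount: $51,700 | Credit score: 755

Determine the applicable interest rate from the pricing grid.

8.275%

Credit score 755 ≥ 611; Total monthly debts = (995 + 1,775 + 1,495 + 390) = 4,655. DTI = 4,655/14,100 = 33% ≤ 36%
Loan-to-value = 51,700/48,000 = 107.7% — pass (115% max)
Score 755 is in the 709–759 band; LTV 107.7% is in the 107.01–115% band → 8.275%.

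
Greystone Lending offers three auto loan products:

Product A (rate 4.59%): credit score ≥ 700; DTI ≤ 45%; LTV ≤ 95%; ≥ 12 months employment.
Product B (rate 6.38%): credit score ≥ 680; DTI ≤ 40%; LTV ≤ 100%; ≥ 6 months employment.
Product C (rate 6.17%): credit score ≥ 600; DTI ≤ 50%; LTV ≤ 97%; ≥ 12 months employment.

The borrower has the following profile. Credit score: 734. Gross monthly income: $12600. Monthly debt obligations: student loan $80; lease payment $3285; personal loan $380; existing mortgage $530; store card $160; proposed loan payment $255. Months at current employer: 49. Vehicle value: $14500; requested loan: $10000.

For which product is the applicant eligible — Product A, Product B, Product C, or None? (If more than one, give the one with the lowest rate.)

Product A

Total debts = (80 + 3,285 + 380 + 530 + 160 + 255) = 4,690; DTI = 4,690/12,600 = 37.2%.
LTV = 10,000/14,500 = 69%.
Product A: score 734 ≥ 700; DTI 37.2% ≤ 45%; LTV 69% ≤ 95%; employment 49 ≥ 12 mo → qualifies.
Product B: score 734 ≥ 680; DTI 37.2% ≤ 40%; LTV 69% ≤ 100%; employment 49 ≥ 6 mo → qualifies.
Product C: score 734 ≥ 600; DTI 37.2% ≤ 50%; LTV 69% ≤ 97%; employment 49 ≥ 12 mo → qualifies.
Qualifying: Product A, Product B, Product C. Lowest rate is 4.59% → Product A.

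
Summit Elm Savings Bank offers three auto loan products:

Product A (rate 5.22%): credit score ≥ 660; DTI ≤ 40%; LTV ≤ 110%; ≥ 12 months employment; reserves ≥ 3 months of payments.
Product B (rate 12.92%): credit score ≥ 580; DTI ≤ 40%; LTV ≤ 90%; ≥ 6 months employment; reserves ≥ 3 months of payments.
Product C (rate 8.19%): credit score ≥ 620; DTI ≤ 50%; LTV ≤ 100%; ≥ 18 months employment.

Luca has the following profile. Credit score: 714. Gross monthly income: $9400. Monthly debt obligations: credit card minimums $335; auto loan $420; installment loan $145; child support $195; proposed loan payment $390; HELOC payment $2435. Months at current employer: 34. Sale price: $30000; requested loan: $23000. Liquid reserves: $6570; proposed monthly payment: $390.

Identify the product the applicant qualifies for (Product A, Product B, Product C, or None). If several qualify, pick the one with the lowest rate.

Total debts = (335 + 420 + 145 + 195 + 390 + 2,435) = 3,920; DTI = 3,920/9,400 = 41.7%.
LTV = 23,000/30,000 = 76.7%.
Reserves = 6,570/390 = 16.8 months.
Product A: score 714 ≥ 660; DTI 41.7% > 40%; LTV 76.7% ≤ 110%; employment 34 ≥ 12 mo; reserves 16.8 ≥ 3 mo → does not qualify.
Product B: score 714 ≥ 580; DTI 41.7% > 40%; LTV 76.7% ≤ 90%; employment 34 ≥ 6 mo; reserves 16.8 ≥ 3 mo → does not qualify.
Product C: score 714 ≥ 620; DTI 41.7% ≤ 50%; LTV 76.7% ≤ 100%; employment 34 ≥ 18 mo → qualifies.

Product C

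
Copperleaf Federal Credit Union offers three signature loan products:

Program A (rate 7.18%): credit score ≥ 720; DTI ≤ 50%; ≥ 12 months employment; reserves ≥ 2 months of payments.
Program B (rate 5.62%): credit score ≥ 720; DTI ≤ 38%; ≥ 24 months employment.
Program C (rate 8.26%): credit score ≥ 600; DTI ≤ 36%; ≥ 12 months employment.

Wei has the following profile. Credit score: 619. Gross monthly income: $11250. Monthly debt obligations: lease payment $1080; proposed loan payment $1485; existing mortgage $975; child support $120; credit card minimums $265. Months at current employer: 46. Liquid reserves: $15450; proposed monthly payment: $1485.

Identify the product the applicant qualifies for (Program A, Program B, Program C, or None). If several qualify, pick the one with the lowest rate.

Total debts = (1,080 + 1,485 + 975 + 120 + 265) = 3,925; DTI = 3,925/11,250 = 34.9%.
Reserves = 15,450/1,485 = 10.4 months.
Program A: score 619 < 720; DTI 34.9% ≤ 50%; employment 46 ≥ 12 mo; reserves 10.4 ≥ 2 mo → does not qualify.
Program B: score 619 < 720; DTI 34.9% ≤ 38%; employment 46 ≥ 24 mo → does not qualify.
Program C: score 619 ≥ 600; DTI 34.9% ≤ 36%; employment 46 ≥ 12 mo → qualifies.

Program C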